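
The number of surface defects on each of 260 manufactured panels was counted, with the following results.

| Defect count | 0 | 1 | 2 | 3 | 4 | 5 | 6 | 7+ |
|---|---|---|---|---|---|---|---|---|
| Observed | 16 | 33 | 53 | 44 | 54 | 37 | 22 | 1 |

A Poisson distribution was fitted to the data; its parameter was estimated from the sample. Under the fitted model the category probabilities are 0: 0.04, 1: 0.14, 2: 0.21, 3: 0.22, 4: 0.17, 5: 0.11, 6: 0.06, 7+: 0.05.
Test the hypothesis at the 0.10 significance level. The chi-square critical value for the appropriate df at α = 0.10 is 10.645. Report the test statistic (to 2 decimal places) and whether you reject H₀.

Expected counts E_i = n·p_i: 260×0.04 = 10.4, 260×0.14 = 36.4, 260×0.21 = 54.6, 260×0.22 = 57.2, 260×0.17 = 44.2, 260×0.11 = 28.6, 260×0.06 = 15.6, 260×0.05 = 13.
χ² = (16−10.4)²/10.4 + (33−36.4)²/36.4 + (53−54.6)²/54.6 + (44−57.2)²/57.2 + (54−44.2)²/44.2 + (37−28.6)²/28.6 + (22−15.6)²/15.6 + (1−13)²/13
   = 3.015 + 0.318 + 0.047 + 3.046 + 2.173 + 2.467 + 2.626 + 11.077
Sum = 24.77
df = 6. Since 24.77 > 10.645, we reject H₀.

24.77; reject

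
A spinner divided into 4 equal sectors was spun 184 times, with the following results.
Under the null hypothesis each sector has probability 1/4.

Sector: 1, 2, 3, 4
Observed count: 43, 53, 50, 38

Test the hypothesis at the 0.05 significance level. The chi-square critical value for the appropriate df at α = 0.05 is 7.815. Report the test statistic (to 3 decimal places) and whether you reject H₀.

Under H₀ each category has probability 1/4, so each expected count is 184/4 = 46.
χ² = (43−46)²/46 + (53−46)²/46 + (50−46)²/46 + (38−46)²/46
   = 0.1957 + 1.0652 + 0.3478 + 1.3913
Sum = 3.000
df = 3. Since 3.000 < 7.815, we do not reject H₀.

3.000; do not reject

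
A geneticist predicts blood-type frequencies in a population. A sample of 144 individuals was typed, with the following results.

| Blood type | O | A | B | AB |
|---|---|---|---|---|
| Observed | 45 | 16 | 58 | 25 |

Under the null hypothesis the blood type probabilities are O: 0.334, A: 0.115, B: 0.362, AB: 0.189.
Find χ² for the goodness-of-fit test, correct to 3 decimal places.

Expected counts E_i = n·p_i: 144×0.334 = 48.096, 144×0.115 = 16.56, 144×0.362 = 52.128, 144×0.189 = 27.216.
χ² = (45−48.096)²/48.096 + (16−16.56)²/16.56 + (58−52.128)²/52.128 + (25−27.216)²/27.216
   = 0.1993 + 0.0189 + 0.6615 + 0.1804
Sum = 1.060

1.060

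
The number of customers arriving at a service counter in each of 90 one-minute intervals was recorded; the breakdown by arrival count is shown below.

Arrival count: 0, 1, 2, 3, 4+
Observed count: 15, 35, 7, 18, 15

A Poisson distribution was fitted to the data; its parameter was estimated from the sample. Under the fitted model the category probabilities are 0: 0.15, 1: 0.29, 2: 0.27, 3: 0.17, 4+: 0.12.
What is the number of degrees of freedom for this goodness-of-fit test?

3

There are k = 5 categories and 1 parameter estimated from the data, so df = 5 − 1 − 1 = 3.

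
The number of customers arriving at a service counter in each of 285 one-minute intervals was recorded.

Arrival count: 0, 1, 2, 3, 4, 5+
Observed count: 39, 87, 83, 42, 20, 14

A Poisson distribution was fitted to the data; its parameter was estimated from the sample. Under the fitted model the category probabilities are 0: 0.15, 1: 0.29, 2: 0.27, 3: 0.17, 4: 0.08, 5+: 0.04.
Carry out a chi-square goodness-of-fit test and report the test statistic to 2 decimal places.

Expected counts E_i = n·p_i: 285×0.15 = 42.75, 285×0.29 = 82.65, 285×0.27 = 76.95, 285×0.17 = 48.45, 285×0.08 = 22.8, 285×0.04 = 11.4.
χ² = (39−42.75)²/42.75 + (87−82.65)²/82.65 + (83−76.95)²/76.95 + (42−48.45)²/48.45 + (20−22.8)²/22.8 + (14−11.4)²/11.4
   = 0.329 + 0.229 + 0.476 + 0.859 + 0.344 + 0.593
Sum = 2.83

2.83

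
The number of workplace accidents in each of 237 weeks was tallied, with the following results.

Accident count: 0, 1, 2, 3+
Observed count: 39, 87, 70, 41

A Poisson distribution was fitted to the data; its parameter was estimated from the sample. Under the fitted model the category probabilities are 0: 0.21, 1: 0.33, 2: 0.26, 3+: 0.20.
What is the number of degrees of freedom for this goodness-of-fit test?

2

There are k = 4 categories and 1 parameter estimated from the data, so df = 4 − 1 − 1 = 2.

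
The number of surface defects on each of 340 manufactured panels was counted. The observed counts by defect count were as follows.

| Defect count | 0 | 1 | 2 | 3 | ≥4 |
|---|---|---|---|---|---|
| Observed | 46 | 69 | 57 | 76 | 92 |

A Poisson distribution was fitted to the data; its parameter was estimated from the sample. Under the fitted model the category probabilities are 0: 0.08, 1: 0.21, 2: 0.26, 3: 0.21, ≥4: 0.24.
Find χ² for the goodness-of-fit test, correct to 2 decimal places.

25.85

Expected counts E_i = n·p_i: 340×0.08 = 27.2, 340×0.21 = 71.4, 340×0.26 = 88.4, 340×0.21 = 71.4, 340×0.24 = 81.6.
cat         O        E   (O−E)²/E
0          46     27.2     12.994
1          69     71.4      0.081
2          57     88.4     11.153
3          76     71.4      0.296
≥4         92     81.6      1.325
Sum = 25.85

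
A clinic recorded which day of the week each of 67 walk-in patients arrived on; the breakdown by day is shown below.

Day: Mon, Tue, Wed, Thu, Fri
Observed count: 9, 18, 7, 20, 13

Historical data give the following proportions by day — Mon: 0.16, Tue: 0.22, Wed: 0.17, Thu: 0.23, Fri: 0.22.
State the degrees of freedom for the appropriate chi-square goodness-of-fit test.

There are k = 5 categories and no parameters were estimated from the data, so df = 5 − 1 = 4.

4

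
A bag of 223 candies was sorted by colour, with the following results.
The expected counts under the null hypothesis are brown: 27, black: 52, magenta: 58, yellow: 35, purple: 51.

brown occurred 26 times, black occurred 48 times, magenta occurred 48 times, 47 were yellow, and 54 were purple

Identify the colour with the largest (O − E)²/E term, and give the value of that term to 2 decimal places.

brown: (26 − 27)²/27 = 1/27 = 0.037
black: (48 − 52)²/52 = 16/52 = 0.308
magenta: (48 − 58)²/58 = 100/58 = 1.724
yellow: (47 − 35)²/35 = 144/35 = 4.114
purple: (54 − 51)²/51 = 9/51 = 0.176
The largest term is for yellow: 4.11.

yellow, 4.11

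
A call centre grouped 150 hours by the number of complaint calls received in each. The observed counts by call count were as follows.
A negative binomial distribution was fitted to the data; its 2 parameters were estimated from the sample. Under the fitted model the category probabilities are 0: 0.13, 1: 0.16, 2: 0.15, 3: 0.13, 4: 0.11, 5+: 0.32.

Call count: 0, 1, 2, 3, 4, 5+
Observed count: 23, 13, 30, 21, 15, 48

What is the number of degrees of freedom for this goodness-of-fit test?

There are k = 6 categories and 2 parameters estimated from the data, so df = 6 − 1 − 2 = 3.

3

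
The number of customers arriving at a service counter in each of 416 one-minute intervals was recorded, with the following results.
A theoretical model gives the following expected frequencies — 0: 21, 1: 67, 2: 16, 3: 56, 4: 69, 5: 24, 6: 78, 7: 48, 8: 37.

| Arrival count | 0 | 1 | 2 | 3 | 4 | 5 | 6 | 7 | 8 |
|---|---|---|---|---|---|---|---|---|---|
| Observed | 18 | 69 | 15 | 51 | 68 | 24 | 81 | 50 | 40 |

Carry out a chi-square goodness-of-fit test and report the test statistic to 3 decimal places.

0: (18 − 21)²/21 = 9/21 = 0.4286
1: (69 − 67)²/67 = 4/67 = 0.0597
2: (15 − 16)²/16 = 1/16 = 0.0625
3: (51 − 56)²/56 = 25/56 = 0.4464
4: (68 − 69)²/69 = 1/69 = 0.0145
5: (24 − 24)²/24 = 0/24 = 0.0000
6: (81 − 78)²/78 = 9/78 = 0.1154
7: (50 − 48)²/48 = 4/48 = 0.0833
8: (40 − 37)²/37 = 9/37 = 0.2432
Sum = 1.454

1.454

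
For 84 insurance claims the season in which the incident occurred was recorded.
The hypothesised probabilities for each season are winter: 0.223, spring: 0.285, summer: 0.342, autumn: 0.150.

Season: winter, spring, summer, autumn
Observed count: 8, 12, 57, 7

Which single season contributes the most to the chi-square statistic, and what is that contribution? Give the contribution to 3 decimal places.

Expected counts E_i = n·p_i: 84×0.223 = 18.732, 84×0.285 = 23.94, 84×0.342 = 28.728, 84×0.150 = 12.6.
cat         O        E   (O−E)²/E
winter      8   18.732     6.1486
spring     12    23.94     5.9550
summer     57   28.728    27.8232
autumn      7     12.6     2.4889
The largest term is for summer: 27.823.

summer, 27.823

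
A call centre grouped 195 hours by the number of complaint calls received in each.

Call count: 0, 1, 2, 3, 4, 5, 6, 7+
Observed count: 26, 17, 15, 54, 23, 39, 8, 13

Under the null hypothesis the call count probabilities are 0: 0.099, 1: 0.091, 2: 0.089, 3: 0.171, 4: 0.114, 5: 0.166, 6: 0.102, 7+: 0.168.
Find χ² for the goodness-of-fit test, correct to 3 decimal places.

Expected counts E_i = n·p_i: 195×0.099 = 19.305, 195×0.091 = 17.745, 195×0.089 = 17.355, 195×0.171 = 33.345, 195×0.114 = 22.23, 195×0.166 = 32.37, 195×0.102 = 19.89, 195×0.168 = 32.76.
0: (26 − 19.305)²/19.305 = 44.823025/19.305 = 2.3218
1: (17 − 17.745)²/17.745 = 0.555025/17.745 = 0.0313
2: (15 − 17.355)²/17.355 = 5.546025/17.355 = 0.3196
3: (54 − 33.345)²/33.345 = 426.629025/33.345 = 12.7944
4: (23 − 22.23)²/22.23 = 0.5929/22.23 = 0.0267
5: (39 − 32.37)²/32.37 = 43.9569/32.37 = 1.3580
6: (8 − 19.89)²/19.89 = 141.3721/19.89 = 7.1077
7+: (13 − 32.76)²/32.76 = 390.4576/32.76 = 11.9187
Sum = 35.878

35.878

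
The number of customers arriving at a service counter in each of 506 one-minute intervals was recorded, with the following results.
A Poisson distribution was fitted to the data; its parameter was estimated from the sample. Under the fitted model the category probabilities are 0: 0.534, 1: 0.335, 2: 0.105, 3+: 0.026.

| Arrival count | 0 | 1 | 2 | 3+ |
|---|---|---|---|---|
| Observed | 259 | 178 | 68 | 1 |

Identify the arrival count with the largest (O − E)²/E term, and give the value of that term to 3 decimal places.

Expected counts E_i = n·p_i: 506×0.534 = 270.204, 506×0.335 = 169.51, 506×0.105 = 53.13, 506×0.026 = 13.156.
cat         O        E   (O−E)²/E
0         259  270.204     0.4646
1         178   169.51     0.4252
2          68    53.13     4.1618
3+          1   13.156    11.2320
The largest term is for 3+: 11.232.

3+, 11.232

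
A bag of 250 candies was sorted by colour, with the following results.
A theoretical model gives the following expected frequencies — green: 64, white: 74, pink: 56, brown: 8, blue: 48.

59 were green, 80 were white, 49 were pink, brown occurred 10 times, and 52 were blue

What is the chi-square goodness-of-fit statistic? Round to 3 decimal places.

green: (59 − 64)²/64 = 25/64 = 0.3906
white: (80 − 74)²/74 = 36/74 = 0.4865
pink: (49 − 56)²/56 = 49/56 = 0.8750
brown: (10 − 8)²/8 = 4/8 = 0.5000
blue: (52 − 48)²/48 = 16/48 = 0.3333
Sum = 2.585

2.585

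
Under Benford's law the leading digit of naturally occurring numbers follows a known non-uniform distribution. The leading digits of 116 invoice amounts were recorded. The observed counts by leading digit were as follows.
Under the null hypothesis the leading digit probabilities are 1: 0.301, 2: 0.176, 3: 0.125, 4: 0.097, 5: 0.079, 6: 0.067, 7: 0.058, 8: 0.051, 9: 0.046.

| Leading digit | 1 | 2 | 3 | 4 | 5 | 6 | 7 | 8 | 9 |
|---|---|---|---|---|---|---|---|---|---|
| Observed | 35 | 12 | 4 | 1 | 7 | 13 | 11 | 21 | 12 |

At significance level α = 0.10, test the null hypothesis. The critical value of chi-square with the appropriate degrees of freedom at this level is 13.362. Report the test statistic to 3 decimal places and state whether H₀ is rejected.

Expected counts E_i = n·p_i: 116×0.301 = 34.916, 116×0.176 = 20.416, 116×0.125 = 14.5, 116×0.097 = 11.252, 116×0.079 = 9.164, 116×0.067 = 7.772, 116×0.058 = 6.728, 116×0.051 = 5.916, 116×0.046 = 5.336.
cat         O        E   (O−E)²/E
1          35   34.916     0.0002
2          12   20.416     3.4693
3           4     14.5     7.6034
4           1   11.252     9.3409
5           7    9.164     0.5110
6          13    7.772     3.5167
7          11    6.728     2.7125
8          21    5.916    38.4596
9          12    5.336     8.3225
Sum = 73.936
df = 8. Since 73.936 > 13.362, we reject H₀.

73.936; reject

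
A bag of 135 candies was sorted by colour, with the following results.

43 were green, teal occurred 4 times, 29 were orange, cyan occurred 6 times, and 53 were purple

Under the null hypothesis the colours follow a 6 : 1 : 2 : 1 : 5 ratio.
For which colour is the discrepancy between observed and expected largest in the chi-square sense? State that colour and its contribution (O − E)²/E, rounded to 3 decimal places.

orange, 6.722

Ratio total = 15. Expected counts: 135×6/15 = 54, 135×1/15 = 9, 135×2/15 = 18, 135×1/15 = 9, 135×5/15 = 45.
green: (43 − 54)²/54 = 121/54 = 2.2407
teal: (4 − 9)²/9 = 25/9 = 2.7778
orange: (29 − 18)²/18 = 121/18 = 6.7222
cyan: (6 − 9)²/9 = 9/9 = 1.0000
purple: (53 − 45)²/45 = 64/45 = 1.4222
The largest term is for orange: 6.722.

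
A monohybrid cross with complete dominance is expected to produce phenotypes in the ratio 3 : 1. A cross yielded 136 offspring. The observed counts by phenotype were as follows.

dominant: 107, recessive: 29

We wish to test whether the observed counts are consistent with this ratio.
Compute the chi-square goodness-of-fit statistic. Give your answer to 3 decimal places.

Ratio total = 4. Expected counts: 136×3/4 = 102, 136×1/4 = 34.
χ² = (107−102)²/102 + (29−34)²/34
   = 0.2451 + 0.7353
Sum = 0.980

0.980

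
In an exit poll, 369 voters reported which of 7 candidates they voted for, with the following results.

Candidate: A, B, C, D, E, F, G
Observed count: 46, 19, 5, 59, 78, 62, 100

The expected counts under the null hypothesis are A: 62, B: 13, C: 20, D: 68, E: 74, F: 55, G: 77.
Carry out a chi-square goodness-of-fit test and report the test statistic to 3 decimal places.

cat         O        E   (O−E)²/E
A          46       62     4.1290
B          19       13     2.7692
C           5       20    11.2500
D          59       68     1.1912
E          78       74     0.2162
F          62       55     0.8909
G         100       77     6.8701
Sum = 27.317

27.317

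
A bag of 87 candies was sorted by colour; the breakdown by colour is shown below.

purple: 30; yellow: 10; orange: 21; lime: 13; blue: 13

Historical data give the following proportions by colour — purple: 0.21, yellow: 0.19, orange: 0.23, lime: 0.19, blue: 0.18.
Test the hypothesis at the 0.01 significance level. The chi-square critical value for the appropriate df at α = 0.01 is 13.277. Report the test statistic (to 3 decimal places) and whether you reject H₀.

Expected counts E_i = n·p_i: 87×0.21 = 18.27, 87×0.19 = 16.53, 87×0.23 = 20.01, 87×0.19 = 16.53, 87×0.18 = 15.66.
χ² = (30−18.27)²/18.27 + (10−16.53)²/16.53 + (21−20.01)²/20.01 + (13−16.53)²/16.53 + (13−15.66)²/15.66
   = 7.5311 + 2.5796 + 0.0490 + 0.7538 + 0.4518
Sum = 11.365
df = 4. Since 11.365 < 13.277, we do not reject H₀.

11.365; do not reject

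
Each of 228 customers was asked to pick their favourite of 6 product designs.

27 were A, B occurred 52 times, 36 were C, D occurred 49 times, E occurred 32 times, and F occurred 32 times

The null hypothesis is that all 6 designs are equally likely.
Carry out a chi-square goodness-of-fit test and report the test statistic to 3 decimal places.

13.526

Expected count for each of the 6 categories: 228/6 = 38.
cat         O        E   (O−E)²/E
A          27       38     3.1842
B          52       38     5.1579
C          36       38     0.1053
D          49       38     3.1842
E          32       38     0.9474
F          32       38     0.9474
Sum = 13.526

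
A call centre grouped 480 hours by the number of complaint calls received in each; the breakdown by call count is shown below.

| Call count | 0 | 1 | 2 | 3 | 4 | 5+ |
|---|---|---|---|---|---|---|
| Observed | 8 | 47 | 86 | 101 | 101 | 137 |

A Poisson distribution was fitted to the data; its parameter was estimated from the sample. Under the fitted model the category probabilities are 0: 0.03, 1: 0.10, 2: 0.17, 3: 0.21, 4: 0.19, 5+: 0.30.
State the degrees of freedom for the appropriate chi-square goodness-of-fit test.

There are k = 6 categories and 1 parameter estimated from the data, so df = 6 − 1 − 1 = 4.

4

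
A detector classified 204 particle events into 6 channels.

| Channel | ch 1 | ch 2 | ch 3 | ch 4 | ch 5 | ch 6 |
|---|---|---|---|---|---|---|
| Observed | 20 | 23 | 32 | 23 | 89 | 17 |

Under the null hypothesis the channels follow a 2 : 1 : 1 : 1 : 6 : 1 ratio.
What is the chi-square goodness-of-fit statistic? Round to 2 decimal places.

Ratio total = 12. Expected counts: 204×2/12 = 34, 204×1/12 = 17, 204×1/12 = 17, 204×1/12 = 17, 204×6/12 = 102, 204×1/12 = 17.
cat         O        E   (O−E)²/E
ch 1       20       34      5.765
ch 2       23       17      2.118
ch 3       32       17     13.235
ch 4       23       17      2.118
ch 5       89      102      1.657
ch 6       17       17      0.000
Sum = 24.89

24.89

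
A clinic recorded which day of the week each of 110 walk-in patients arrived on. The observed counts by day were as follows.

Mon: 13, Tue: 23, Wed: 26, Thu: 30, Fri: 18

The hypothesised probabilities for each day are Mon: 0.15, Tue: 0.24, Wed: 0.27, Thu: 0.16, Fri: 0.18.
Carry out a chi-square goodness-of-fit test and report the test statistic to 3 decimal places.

Expected counts E_i = n·p_i: 110×0.15 = 16.5, 110×0.24 = 26.4, 110×0.27 = 29.7, 110×0.16 = 17.6, 110×0.18 = 19.8.
χ² = (13−16.5)²/16.5 + (23−26.4)²/26.4 + (26−29.7)²/29.7 + (30−17.6)²/17.6 + (18−19.8)²/19.8
   = 0.7424 + 0.4379 + 0.4609 + 8.7364 + 0.1636
Sum = 10.541

10.541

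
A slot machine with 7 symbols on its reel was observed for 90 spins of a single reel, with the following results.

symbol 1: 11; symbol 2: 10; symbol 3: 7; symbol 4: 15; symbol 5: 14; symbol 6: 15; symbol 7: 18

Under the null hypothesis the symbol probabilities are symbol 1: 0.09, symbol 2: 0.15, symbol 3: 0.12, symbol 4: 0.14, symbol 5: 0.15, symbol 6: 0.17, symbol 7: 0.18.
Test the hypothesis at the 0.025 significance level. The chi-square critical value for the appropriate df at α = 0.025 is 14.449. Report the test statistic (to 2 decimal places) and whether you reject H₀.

3.96; do not reject

Expected counts E_i = n·p_i: 90×0.09 = 8.1, 90×0.15 = 13.5, 90×0.12 = 10.8, 90×0.14 = 12.6, 90×0.15 = 13.5, 90×0.17 = 15.3, 90×0.18 = 16.2.
χ² = (11−8.1)²/8.1 + (10−13.5)²/13.5 + (7−10.8)²/10.8 + (15−12.6)²/12.6 + (14−13.5)²/13.5 + (15−15.3)²/15.3 + (18−16.2)²/16.2
   = 1.038 + 0.907 + 1.337 + 0.457 + 0.019 + 0.006 + 0.200
Sum = 3.96
df = 6. Since 3.96 < 14.449, we do not reject H₀.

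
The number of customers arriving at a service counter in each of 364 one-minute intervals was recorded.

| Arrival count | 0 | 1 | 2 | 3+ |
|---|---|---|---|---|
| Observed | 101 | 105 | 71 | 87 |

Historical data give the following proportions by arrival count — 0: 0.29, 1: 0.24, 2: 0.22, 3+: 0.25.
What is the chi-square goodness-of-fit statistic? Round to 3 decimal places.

4.964

Expected counts E_i = n·p_i: 364×0.29 = 105.56, 364×0.24 = 87.36, 364×0.22 = 80.08, 364×0.25 = 91.
0: (101 − 105.56)²/105.56 = 20.7936/105.56 = 0.1970
1: (105 − 87.36)²/87.36 = 311.1696/87.36 = 3.5619
2: (71 − 80.08)²/80.08 = 82.4464/80.08 = 1.0296
3+: (87 − 91)²/91 = 16/91 = 0.1758
Sum = 4.964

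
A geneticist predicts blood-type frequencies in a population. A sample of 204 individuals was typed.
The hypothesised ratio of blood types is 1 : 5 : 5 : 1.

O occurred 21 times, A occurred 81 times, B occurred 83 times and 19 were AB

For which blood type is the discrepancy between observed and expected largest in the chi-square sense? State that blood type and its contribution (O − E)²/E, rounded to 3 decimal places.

O, 0.941

Ratio total = 12. Expected counts: 204×1/12 = 17, 204×5/12 = 85, 204×5/12 = 85, 204×1/12 = 17.
cat         O        E   (O−E)²/E
O          21       17     0.9412
A          81       85     0.1882
B          83       85     0.0471
AB         19       17     0.2353
The largest term is for O: 0.941.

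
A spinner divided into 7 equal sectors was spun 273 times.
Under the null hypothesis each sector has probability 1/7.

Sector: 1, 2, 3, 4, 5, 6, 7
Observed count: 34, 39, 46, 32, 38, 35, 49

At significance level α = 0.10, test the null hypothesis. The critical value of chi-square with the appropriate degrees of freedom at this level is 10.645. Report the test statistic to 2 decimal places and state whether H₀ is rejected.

6.15; do not reject

Expected count for each of the 7 categories: 273/7 = 39.
cat         O        E   (O−E)²/E
1          34       39      0.641
2          39       39      0.000
3          46       39      1.256
4          32       39      1.256
5          38       39      0.026
6          35       39      0.410
7          49       39      2.564
Sum = 6.15
df = 6. Since 6.15 < 10.645, we do not reject H₀.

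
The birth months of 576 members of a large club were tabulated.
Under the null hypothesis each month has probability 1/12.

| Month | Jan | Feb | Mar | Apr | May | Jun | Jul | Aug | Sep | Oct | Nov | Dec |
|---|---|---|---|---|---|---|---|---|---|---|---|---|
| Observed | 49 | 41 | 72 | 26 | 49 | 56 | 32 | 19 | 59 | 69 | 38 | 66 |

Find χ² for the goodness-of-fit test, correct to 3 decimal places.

Under H₀ each category has probability 1/12, so each expected count is 576/12 = 48.
Jan: (49 − 48)²/48 = 1/48 = 0.0208
Feb: (41 − 48)²/48 = 49/48 = 1.0208
Mar: (72 − 48)²/48 = 576/48 = 12.0000
Apr: (26 − 48)²/48 = 484/48 = 10.0833
May: (49 − 48)²/48 = 1/48 = 0.0208
Jun: (56 − 48)²/48 = 64/48 = 1.3333
Jul: (32 − 48)²/48 = 256/48 = 5.3333
Aug: (19 − 48)²/48 = 841/48 = 17.5208
Sep: (59 − 48)²/48 = 121/48 = 2.5208
Oct: (69 − 48)²/48 = 441/48 = 9.1875
Nov: (38 − 48)²/48 = 100/48 = 2.0833
Dec: (66 − 48)²/48 = 324/48 = 6.7500
Sum = 67.875

67.875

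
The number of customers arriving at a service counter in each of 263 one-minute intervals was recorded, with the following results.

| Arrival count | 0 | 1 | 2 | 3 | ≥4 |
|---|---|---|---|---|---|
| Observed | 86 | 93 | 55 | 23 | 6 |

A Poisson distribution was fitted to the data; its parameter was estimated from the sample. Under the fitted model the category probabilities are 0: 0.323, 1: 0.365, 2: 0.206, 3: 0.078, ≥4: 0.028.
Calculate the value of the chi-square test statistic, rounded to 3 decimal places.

Expected counts E_i = n·p_i: 263×0.323 = 84.949, 263×0.365 = 95.995, 263×0.206 = 54.178, 263×0.078 = 20.514, 263×0.028 = 7.364.
χ² = (86−84.949)²/84.949 + (93−95.995)²/95.995 + (55−54.178)²/54.178 + (23−20.514)²/20.514 + (6−7.364)²/7.364
   = 0.0130 + 0.0934 + 0.0125 + 0.3013 + 0.2526
Sum = 0.673

0.673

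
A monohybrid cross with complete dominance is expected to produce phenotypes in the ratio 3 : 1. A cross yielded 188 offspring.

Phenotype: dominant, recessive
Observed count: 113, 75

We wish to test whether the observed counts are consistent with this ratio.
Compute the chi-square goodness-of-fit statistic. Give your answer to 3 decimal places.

22.241

Ratio total = 4. Expected counts: 188×3/4 = 141, 188×1/4 = 47.
dominant: (113 − 141)²/141 = 784/141 = 5.5603
recessive: (75 − 47)²/47 = 784/47 = 16.6809
Sum = 22.241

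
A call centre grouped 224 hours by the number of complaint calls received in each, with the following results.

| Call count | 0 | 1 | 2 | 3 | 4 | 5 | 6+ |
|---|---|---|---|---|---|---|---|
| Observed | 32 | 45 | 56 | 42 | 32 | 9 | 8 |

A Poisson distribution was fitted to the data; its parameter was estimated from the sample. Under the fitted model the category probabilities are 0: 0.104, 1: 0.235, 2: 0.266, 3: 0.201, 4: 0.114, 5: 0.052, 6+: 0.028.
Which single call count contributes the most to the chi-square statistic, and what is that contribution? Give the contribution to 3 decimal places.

0, 3.252

Expected counts E_i = n·p_i: 224×0.104 = 23.296, 224×0.235 = 52.64, 224×0.266 = 59.584, 224×0.201 = 45.024, 224×0.114 = 25.536, 224×0.052 = 11.648, 224×0.028 = 6.272.
cat         O        E   (O−E)²/E
0          32   23.296     3.2520
1          45    52.64     1.1088
2          56   59.584     0.2156
3          42   45.024     0.2031
4          32   25.536     1.6363
5           9   11.648     0.6020
6+          8    6.272     0.4761
The largest term is for 0: 3.252.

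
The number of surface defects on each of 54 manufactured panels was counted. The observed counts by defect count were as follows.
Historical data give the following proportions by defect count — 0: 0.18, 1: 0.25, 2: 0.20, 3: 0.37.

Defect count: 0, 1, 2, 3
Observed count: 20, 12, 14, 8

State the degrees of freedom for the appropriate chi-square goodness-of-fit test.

3

There are k = 4 categories and no parameters were estimated from the data, so df = 4 − 1 = 3.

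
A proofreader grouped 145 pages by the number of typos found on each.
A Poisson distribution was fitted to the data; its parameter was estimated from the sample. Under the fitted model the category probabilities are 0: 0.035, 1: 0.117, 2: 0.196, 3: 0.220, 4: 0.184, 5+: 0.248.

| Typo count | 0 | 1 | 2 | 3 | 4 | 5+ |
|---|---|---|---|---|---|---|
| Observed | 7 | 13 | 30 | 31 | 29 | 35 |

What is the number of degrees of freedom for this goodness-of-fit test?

4

There are k = 6 categories and 1 parameter estimated from the data, so df = 6 − 1 − 1 = 4.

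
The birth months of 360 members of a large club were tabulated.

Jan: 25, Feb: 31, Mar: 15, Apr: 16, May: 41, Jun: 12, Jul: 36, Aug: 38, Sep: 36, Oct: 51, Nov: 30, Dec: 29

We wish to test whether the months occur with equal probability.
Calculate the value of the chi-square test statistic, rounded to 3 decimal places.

Under H₀ each category has probability 1/12, so each expected count is 360/12 = 30.
Jan: (25 − 30)²/30 = 25/30 = 0.8333
Feb: (31 − 30)²/30 = 1/30 = 0.0333
Mar: (15 − 30)²/30 = 225/30 = 7.5000
Apr: (16 − 30)²/30 = 196/30 = 6.5333
May: (41 − 30)²/30 = 121/30 = 4.0333
Jun: (12 − 30)²/30 = 324/30 = 10.8000
Jul: (36 − 30)²/30 = 36/30 = 1.2000
Aug: (38 − 30)²/30 = 64/30 = 2.1333
Sep: (36 − 30)²/30 = 36/30 = 1.2000
Oct: (51 − 30)²/30 = 441/30 = 14.7000
Nov: (30 − 30)²/30 = 0/30 = 0.0000
Dec: (29 − 30)²/30 = 1/30 = 0.0333
Sum = 49.000

49.000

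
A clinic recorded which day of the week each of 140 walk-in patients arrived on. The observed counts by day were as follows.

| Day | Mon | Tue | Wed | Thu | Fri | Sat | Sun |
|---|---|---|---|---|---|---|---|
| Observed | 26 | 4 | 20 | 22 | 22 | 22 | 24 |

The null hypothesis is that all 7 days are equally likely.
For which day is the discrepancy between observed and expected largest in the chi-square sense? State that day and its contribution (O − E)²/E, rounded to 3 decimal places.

Under H₀ each category has probability 1/7, so each expected count is 140/7 = 20.
Mon: (26 − 20)²/20 = 36/20 = 1.8000
Tue: (4 − 20)²/20 = 256/20 = 12.8000
Wed: (20 − 20)²/20 = 0/20 = 0.0000
Thu: (22 − 20)²/20 = 4/20 = 0.2000
Fri: (22 − 20)²/20 = 4/20 = 0.2000
Sat: (22 − 20)²/20 = 4/20 = 0.2000
Sun: (24 − 20)²/20 = 16/20 = 0.8000
The largest term is for Tue: 12.800.

Tue, 12.800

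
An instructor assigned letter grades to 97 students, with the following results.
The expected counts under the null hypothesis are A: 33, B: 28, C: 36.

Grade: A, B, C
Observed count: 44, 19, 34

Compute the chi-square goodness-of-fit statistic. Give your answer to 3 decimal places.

6.671

A: (44 − 33)²/33 = 121/33 = 3.6667
B: (19 − 28)²/28 = 81/28 = 2.8929
C: (34 − 36)²/36 = 4/36 = 0.1111
Sum = 6.671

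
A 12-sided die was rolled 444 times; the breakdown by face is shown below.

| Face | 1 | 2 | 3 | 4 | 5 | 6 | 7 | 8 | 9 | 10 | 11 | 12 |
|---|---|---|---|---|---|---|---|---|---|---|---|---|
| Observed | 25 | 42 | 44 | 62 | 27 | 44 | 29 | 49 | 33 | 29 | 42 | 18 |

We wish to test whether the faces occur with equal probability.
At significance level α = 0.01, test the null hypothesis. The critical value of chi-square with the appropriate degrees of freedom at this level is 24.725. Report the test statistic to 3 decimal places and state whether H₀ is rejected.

Under H₀ each category has probability 1/12, so each expected count is 444/12 = 37.
χ² = (25−37)²/37 + (42−37)²/37 + (44−37)²/37 + (62−37)²/37 + (27−37)²/37 + (44−37)²/37 + (29−37)²/37 + (49−37)²/37 + (33−37)²/37 + (29−37)²/37 + (42−37)²/37 + (18−37)²/37
   = 3.8919 + 0.6757 + 1.3243 + 16.8919 + 2.7027 + 1.3243 + 1.7297 + 3.8919 + 0.4324 + 1.7297 + 0.6757 + 9.7568
Sum = 45.027
df = 11. Since 45.027 > 24.725, we reject H₀.

45.027; reject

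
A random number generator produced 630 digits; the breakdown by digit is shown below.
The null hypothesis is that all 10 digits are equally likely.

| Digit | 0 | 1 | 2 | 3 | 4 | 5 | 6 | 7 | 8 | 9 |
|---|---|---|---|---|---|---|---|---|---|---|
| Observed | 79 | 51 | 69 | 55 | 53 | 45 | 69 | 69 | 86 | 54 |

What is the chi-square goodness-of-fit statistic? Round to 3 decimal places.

25.492

Expected count for each of the 10 categories: 630/10 = 63.
χ² = (79−63)²/63 + (51−63)²/63 + (69−63)²/63 + (55−63)²/63 + (53−63)²/63 + (45−63)²/63 + (69−63)²/63 + (69−63)²/63 + (86−63)²/63 + (54−63)²/63
   = 4.0635 + 2.2857 + 0.5714 + 1.0159 + 1.5873 + 5.1429 + 0.5714 + 0.5714 + 8.3968 + 1.2857
Sum = 25.492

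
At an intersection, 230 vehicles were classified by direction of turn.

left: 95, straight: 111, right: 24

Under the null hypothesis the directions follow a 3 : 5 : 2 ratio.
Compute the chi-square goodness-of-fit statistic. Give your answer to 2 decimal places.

20.46

Ratio total = 10. Expected counts: 230×3/10 = 69, 230×5/10 = 115, 230×2/10 = 46.
left: (95 − 69)²/69 = 676/69 = 9.797
straight: (111 − 115)²/115 = 16/115 = 0.139
right: (24 − 46)²/46 = 484/46 = 10.522
Sum = 20.46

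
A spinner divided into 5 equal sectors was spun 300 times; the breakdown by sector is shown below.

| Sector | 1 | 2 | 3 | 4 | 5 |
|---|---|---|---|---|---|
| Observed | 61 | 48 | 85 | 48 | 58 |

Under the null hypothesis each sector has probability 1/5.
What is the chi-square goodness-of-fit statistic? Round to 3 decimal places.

Expected count for each of the 5 categories: 300/5 = 60.
1: (61 − 60)²/60 = 1/60 = 0.0167
2: (48 − 60)²/60 = 144/60 = 2.4000
3: (85 − 60)²/60 = 625/60 = 10.4167
4: (48 − 60)²/60 = 144/60 = 2.4000
5: (58 − 60)²/60 = 4/60 = 0.0667
Sum = 15.300

15.300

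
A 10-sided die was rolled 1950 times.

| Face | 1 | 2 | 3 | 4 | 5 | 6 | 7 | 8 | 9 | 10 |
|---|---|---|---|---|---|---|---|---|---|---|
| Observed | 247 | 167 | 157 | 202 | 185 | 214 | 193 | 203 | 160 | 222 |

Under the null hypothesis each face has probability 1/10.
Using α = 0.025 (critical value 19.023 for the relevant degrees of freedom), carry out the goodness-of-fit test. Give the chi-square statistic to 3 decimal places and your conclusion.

38.277; reject

Expected count for each of the 10 categories: 1950/10 = 195.
χ² = (247−195)²/195 + (167−195)²/195 + (157−195)²/195 + (202−195)²/195 + (185−195)²/195 + (214−195)²/195 + (193−195)²/195 + (203−195)²/195 + (160−195)²/195 + (222−195)²/195
   = 13.8667 + 4.0205 + 7.4051 + 0.2513 + 0.5128 + 1.8513 + 0.0205 + 0.3282 + 6.2821 + 3.7385
Sum = 38.277
df = 9. Since 38.277 > 19.023, we reject H₀.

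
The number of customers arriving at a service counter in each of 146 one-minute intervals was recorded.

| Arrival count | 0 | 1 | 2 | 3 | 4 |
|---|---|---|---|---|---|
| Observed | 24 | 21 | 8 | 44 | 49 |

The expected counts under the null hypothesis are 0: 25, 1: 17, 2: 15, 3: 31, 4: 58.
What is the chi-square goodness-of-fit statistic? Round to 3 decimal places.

11.096

cat         O        E   (O−E)²/E
0          24       25     0.0400
1          21       17     0.9412
2           8       15     3.2667
3          44       31     5.4516
4          49       58     1.3966
Sum = 11.096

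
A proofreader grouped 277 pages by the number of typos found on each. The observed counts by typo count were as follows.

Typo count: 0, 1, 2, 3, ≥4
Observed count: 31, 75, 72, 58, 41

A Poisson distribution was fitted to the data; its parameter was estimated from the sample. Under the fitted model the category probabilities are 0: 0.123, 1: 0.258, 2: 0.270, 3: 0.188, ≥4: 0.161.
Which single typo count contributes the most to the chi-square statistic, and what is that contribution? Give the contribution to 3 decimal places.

3, 0.674

Expected counts E_i = n·p_i: 277×0.123 = 34.071, 277×0.258 = 71.466, 277×0.270 = 74.79, 277×0.188 = 52.076, 277×0.161 = 44.597.
0: (31 − 34.071)²/34.071 = 9.431041/34.071 = 0.2768
1: (75 − 71.466)²/71.466 = 12.489156/71.466 = 0.1748
2: (72 − 74.79)²/74.79 = 7.7841/74.79 = 0.1041
3: (58 − 52.076)²/52.076 = 35.093776/52.076 = 0.6739
≥4: (41 − 44.597)²/44.597 = 12.938409/44.597 = 0.2901
The largest term is for 3: 0.674.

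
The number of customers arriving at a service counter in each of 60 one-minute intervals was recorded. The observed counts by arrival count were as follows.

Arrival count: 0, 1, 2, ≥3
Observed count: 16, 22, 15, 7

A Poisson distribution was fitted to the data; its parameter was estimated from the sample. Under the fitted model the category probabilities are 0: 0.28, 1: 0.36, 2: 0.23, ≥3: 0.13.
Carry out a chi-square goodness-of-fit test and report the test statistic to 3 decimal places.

0.232

Expected counts E_i = n·p_i: 60×0.28 = 16.8, 60×0.36 = 21.6, 60×0.23 = 13.8, 60×0.13 = 7.8.
cat         O        E   (O−E)²/E
0          16     16.8     0.0381
1          22     21.6     0.0074
2          15     13.8     0.1043
≥3          7      7.8     0.0821
Sum = 0.232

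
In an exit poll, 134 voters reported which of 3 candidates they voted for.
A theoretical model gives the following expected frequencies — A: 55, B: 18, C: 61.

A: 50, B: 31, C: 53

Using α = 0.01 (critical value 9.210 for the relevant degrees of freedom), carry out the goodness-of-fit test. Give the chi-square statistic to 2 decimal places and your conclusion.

10.89; reject

cat         O        E   (O−E)²/E
A          50       55      0.455
B          31       18      9.389
C          53       61      1.049
Sum = 10.89
df = 2. Since 10.89 > 9.210, we reject H₀.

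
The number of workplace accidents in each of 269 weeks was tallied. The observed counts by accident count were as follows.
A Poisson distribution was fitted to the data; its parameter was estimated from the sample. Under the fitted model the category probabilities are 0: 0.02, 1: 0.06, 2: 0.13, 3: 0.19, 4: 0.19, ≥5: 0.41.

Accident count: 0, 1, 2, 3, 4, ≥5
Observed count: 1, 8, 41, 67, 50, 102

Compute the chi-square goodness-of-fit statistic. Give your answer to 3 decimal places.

14.298

Expected counts E_i = n·p_i: 269×0.02 = 5.38, 269×0.06 = 16.14, 269×0.13 = 34.97, 269×0.19 = 51.11, 269×0.19 = 51.11, 269×0.41 = 110.29.
0: (1 − 5.38)²/5.38 = 19.1844/5.38 = 3.5659
1: (8 − 16.14)²/16.14 = 66.2596/16.14 = 4.1053
2: (41 − 34.97)²/34.97 = 36.3609/34.97 = 1.0398
3: (67 − 51.11)²/51.11 = 252.4921/51.11 = 4.9402
4: (50 − 51.11)²/51.11 = 1.2321/51.11 = 0.0241
≥5: (102 − 110.29)²/110.29 = 68.7241/110.29 = 0.6231
Sum = 14.298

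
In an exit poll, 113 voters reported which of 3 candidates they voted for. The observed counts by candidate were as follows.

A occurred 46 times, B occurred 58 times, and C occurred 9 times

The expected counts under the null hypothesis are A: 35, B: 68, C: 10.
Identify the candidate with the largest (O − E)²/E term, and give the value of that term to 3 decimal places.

A, 3.457

cat         O        E   (O−E)²/E
A          46       35     3.4571
B          58       68     1.4706
C           9       10     0.1000
The largest term is for A: 3.457.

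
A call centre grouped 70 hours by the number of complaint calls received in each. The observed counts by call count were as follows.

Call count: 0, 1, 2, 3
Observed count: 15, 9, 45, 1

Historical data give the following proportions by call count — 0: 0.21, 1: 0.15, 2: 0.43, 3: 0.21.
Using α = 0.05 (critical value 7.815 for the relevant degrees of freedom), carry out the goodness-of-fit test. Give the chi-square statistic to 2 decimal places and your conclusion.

Expected counts E_i = n·p_i: 70×0.21 = 14.7, 70×0.15 = 10.5, 70×0.43 = 30.1, 70×0.21 = 14.7.
cat         O        E   (O−E)²/E
0          15     14.7      0.006
1           9     10.5      0.214
2          45     30.1      7.376
3           1     14.7     12.768
Sum = 20.36
df = 3. Since 20.36 > 7.815, we reject H₀.

20.36; reject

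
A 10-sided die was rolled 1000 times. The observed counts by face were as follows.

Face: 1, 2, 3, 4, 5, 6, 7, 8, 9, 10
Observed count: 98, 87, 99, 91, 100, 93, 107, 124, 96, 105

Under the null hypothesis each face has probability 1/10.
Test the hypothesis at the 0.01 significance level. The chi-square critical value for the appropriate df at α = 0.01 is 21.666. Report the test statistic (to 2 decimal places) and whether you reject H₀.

Under H₀ each category has probability 1/10, so each expected count is 1000/10 = 100.
χ² = (98−100)²/100 + (87−100)²/100 + (99−100)²/100 + (91−100)²/100 + (100−100)²/100 + (93−100)²/100 + (107−100)²/100 + (124−100)²/100 + (96−100)²/100 + (105−100)²/100
   = 0.040 + 1.690 + 0.010 + 0.810 + 0.000 + 0.490 + 0.490 + 5.760 + 0.160 + 0.250
Sum = 9.70
df = 9. Since 9.70 < 21.666, we do not reject H₀.

9.70; do not reject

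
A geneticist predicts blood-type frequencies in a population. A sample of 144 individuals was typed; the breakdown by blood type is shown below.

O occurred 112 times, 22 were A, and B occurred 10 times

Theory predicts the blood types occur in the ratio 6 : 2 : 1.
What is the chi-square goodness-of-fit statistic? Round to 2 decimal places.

Ratio total = 9. Expected counts: 144×6/9 = 96, 144×2/9 = 32, 144×1/9 = 16.
O: (112 − 96)²/96 = 256/96 = 2.667
A: (22 − 32)²/32 = 100/32 = 3.125
B: (10 − 16)²/16 = 36/16 = 2.250
Sum = 8.04

8.04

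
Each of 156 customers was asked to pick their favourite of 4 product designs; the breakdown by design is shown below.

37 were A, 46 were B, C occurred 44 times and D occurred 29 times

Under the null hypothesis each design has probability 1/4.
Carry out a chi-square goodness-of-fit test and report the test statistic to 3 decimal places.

4.564

Under H₀ each category has probability 1/4, so each expected count is 156/4 = 39.
χ² = (37−39)²/39 + (46−39)²/39 + (44−39)²/39 + (29−39)²/39
   = 0.1026 + 1.2564 + 0.6410 + 2.5641
Sum = 4.564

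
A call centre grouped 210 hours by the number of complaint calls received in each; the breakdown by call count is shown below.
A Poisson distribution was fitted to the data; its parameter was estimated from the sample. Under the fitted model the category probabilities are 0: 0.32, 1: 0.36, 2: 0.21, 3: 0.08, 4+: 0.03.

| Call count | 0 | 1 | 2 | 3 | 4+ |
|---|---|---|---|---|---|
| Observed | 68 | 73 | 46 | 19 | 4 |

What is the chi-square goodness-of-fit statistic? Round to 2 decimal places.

1.31

Expected counts E_i = n·p_i: 210×0.32 = 67.2, 210×0.36 = 75.6, 210×0.21 = 44.1, 210×0.08 = 16.8, 210×0.03 = 6.3.
cat         O        E   (O−E)²/E
0          68     67.2      0.010
1          73     75.6      0.089
2          46     44.1      0.082
3          19     16.8      0.288
4+          4      6.3      0.840
Sum = 1.31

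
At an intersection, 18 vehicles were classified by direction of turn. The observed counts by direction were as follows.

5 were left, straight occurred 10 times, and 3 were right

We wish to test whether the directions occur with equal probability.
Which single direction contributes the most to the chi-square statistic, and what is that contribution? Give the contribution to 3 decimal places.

Under H₀ each category has probability 1/3, so each expected count is 18/3 = 6.
χ² = (5−6)²/6 + (10−6)²/6 + (3−6)²/6
   = 0.1667 + 2.6667 + 1.5000
The largest term is for straight: 2.667.

straight, 2.667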